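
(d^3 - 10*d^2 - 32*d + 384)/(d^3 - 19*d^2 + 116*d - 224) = (d^2 - 2*d - 48)/(d^2 - 11*d + 28)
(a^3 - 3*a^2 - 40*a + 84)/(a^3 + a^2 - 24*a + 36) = (a - 7)/(a - 3)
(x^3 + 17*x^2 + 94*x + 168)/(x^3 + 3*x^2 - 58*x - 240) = (x^2 + 11*x + 28)/(x^2 - 3*x - 40)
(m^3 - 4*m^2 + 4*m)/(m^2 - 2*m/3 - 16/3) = 3*m*(-m^2 + 4*m - 4)/(-3*m^2 + 2*m + 16)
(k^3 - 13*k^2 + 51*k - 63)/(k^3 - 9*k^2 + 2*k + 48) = (k^2 - 10*k + 21)/(k^2 - 6*k - 16)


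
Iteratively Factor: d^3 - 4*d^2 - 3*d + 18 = (d - 3)*(d^2 - d - 6) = (d - 3)^2*(d + 2)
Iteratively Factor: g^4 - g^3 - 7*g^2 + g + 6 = (g - 3)*(g^3 + 2*g^2 - g - 2) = (g - 3)*(g - 1)*(g^2 + 3*g + 2) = (g - 3)*(g - 1)*(g + 2)*(g + 1)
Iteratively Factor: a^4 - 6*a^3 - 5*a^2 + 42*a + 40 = (a - 4)*(a^3 - 2*a^2 - 13*a - 10) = (a - 4)*(a + 2)*(a^2 - 4*a - 5) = (a - 5)*(a - 4)*(a + 2)*(a + 1)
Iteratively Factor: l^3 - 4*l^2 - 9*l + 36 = (l + 3)*(l^2 - 7*l + 12) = (l - 4)*(l + 3)*(l - 3)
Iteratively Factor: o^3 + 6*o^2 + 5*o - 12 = (o + 3)*(o^2 + 3*o - 4) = (o - 1)*(o + 3)*(o + 4)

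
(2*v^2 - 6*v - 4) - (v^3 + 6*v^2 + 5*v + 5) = -v^3 - 4*v^2 - 11*v - 9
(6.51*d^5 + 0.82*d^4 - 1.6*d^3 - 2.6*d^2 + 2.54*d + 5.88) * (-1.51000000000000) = -9.8301*d^5 - 1.2382*d^4 + 2.416*d^3 + 3.926*d^2 - 3.8354*d - 8.8788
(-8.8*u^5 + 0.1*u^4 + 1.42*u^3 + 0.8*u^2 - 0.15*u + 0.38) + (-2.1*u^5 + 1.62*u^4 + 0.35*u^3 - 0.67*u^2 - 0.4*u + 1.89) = -10.9*u^5 + 1.72*u^4 + 1.77*u^3 + 0.13*u^2 - 0.55*u + 2.27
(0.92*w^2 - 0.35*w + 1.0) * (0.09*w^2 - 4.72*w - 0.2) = 0.0828*w^4 - 4.3739*w^3 + 1.558*w^2 - 4.65*w - 0.2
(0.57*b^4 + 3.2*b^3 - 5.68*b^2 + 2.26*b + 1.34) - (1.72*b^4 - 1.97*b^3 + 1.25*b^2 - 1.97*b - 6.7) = -1.15*b^4 + 5.17*b^3 - 6.93*b^2 + 4.23*b + 8.04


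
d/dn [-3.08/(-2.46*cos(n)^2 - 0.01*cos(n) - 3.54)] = (15.1536*cos(n) + 0.0308)*sin(n)/(2.46*cos(n)^2 + 0.01*cos(n) + 3.54)^2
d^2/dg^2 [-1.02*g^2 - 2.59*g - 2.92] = -2.04000000000000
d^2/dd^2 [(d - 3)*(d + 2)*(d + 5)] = 6*d + 8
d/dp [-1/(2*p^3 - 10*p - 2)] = (3*p^2 - 5)/(2*(-p^3 + 5*p + 1)^2)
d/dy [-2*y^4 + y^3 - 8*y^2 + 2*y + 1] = -8*y^3 + 3*y^2 - 16*y + 2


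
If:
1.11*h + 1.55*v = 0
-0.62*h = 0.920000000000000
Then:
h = -1.48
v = 1.06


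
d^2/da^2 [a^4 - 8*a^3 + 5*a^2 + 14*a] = 12*a^2 - 48*a + 10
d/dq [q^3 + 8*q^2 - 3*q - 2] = 3*q^2 + 16*q - 3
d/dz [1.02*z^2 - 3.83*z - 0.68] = 2.04*z - 3.83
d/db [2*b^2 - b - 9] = 4*b - 1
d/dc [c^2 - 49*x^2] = 2*c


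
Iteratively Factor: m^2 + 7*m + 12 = (m + 3)*(m + 4)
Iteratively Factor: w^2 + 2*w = (w)*(w + 2)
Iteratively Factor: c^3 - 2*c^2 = (c - 2)*(c^2) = c*(c - 2)*(c)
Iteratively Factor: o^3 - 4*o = (o)*(o^2 - 4) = o*(o - 2)*(o + 2)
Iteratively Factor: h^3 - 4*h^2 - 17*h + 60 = (h + 4)*(h^2 - 8*h + 15) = (h - 5)*(h + 4)*(h - 3)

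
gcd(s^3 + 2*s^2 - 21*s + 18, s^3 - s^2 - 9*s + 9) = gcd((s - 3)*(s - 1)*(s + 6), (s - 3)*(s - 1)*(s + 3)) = s^2 - 4*s + 3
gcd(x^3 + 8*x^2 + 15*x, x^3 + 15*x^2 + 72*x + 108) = x + 3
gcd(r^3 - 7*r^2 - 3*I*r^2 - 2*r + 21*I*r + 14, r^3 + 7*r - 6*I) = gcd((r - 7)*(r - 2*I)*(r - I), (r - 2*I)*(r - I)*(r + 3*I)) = r^2 - 3*I*r - 2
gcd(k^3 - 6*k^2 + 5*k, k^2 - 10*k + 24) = 1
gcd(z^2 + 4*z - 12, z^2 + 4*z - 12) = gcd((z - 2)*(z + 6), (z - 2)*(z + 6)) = z^2 + 4*z - 12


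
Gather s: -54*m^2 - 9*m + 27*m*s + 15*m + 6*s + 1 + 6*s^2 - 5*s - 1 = -54*m^2 + 6*m + 6*s^2 + s*(27*m + 1)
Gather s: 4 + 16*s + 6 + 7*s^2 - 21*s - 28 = 7*s^2 - 5*s - 18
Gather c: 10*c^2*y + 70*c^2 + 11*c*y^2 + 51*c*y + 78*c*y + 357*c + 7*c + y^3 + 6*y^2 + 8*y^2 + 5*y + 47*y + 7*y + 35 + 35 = c^2*(10*y + 70) + c*(11*y^2 + 129*y + 364) + y^3 + 14*y^2 + 59*y + 70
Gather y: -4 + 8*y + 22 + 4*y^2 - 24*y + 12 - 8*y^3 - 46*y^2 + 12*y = -8*y^3 - 42*y^2 - 4*y + 30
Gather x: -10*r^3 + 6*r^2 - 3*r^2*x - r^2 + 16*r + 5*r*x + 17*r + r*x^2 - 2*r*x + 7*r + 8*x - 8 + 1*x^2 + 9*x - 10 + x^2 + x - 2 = -10*r^3 + 5*r^2 + 40*r + x^2*(r + 2) + x*(-3*r^2 + 3*r + 18) - 20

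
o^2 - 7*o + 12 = (o - 4)*(o - 3)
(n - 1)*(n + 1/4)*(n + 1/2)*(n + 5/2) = n^4 + 9*n^3/4 - 5*n^2/4 - 27*n/16 - 5/16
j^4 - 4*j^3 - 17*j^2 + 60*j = j*(j - 5)*(j - 3)*(j + 4)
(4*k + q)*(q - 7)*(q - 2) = 4*k*q^2 - 36*k*q + 56*k + q^3 - 9*q^2 + 14*q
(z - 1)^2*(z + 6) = z^3 + 4*z^2 - 11*z + 6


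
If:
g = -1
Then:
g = -1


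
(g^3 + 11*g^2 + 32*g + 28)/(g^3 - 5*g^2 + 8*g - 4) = (g^3 + 11*g^2 + 32*g + 28)/(g^3 - 5*g^2 + 8*g - 4)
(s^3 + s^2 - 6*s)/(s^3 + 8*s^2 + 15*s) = (s - 2)/(s + 5)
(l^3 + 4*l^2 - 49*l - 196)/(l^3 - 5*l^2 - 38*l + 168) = (l^2 + 11*l + 28)/(l^2 + 2*l - 24)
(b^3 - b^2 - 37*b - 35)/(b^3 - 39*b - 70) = (b + 1)/(b + 2)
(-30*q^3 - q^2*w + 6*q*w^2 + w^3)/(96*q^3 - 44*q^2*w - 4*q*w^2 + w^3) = (-15*q^2 - 8*q*w - w^2)/(48*q^2 + 2*q*w - w^2)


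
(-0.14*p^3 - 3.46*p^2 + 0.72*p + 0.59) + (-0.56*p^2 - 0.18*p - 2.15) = -0.14*p^3 - 4.02*p^2 + 0.54*p - 1.56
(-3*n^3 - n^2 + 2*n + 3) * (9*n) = -27*n^4 - 9*n^3 + 18*n^2 + 27*n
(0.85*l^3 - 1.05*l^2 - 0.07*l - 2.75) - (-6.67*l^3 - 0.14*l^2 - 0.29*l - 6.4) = 7.52*l^3 - 0.91*l^2 + 0.22*l + 3.65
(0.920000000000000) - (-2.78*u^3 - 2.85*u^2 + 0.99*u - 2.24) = 2.78*u^3 + 2.85*u^2 - 0.99*u + 3.16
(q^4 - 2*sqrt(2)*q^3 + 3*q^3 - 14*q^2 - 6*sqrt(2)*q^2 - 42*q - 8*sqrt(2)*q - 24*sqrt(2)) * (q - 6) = q^5 - 3*q^4 - 2*sqrt(2)*q^4 - 32*q^3 + 6*sqrt(2)*q^3 + 28*sqrt(2)*q^2 + 42*q^2 + 24*sqrt(2)*q + 252*q + 144*sqrt(2)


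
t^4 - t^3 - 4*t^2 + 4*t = t*(t - 2)*(t - 1)*(t + 2)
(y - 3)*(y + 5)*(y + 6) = y^3 + 8*y^2 - 3*y - 90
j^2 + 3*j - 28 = (j - 4)*(j + 7)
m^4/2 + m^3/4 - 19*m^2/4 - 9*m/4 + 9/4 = (m/2 + 1/2)*(m - 3)*(m - 1/2)*(m + 3)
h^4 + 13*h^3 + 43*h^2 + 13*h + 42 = (h + 6)*(h + 7)*(h - I)*(h + I)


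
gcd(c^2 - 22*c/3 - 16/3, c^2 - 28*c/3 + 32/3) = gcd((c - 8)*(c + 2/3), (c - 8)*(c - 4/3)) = c - 8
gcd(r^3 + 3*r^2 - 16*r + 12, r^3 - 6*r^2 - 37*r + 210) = r + 6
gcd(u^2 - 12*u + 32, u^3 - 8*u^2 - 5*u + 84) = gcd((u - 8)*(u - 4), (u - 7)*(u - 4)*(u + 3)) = u - 4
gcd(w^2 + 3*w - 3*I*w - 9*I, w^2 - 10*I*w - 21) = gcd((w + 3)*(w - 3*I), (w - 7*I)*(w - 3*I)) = w - 3*I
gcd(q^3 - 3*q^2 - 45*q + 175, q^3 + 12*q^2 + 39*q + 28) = q + 7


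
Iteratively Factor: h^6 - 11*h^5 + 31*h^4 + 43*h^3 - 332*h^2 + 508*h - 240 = (h - 1)*(h^5 - 10*h^4 + 21*h^3 + 64*h^2 - 268*h + 240) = (h - 1)*(h + 3)*(h^4 - 13*h^3 + 60*h^2 - 116*h + 80) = (h - 4)*(h - 1)*(h + 3)*(h^3 - 9*h^2 + 24*h - 20) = (h - 4)*(h - 2)*(h - 1)*(h + 3)*(h^2 - 7*h + 10) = (h - 4)*(h - 2)^2*(h - 1)*(h + 3)*(h - 5)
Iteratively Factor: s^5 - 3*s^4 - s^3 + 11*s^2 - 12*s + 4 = (s - 1)*(s^4 - 2*s^3 - 3*s^2 + 8*s - 4) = (s - 1)*(s + 2)*(s^3 - 4*s^2 + 5*s - 2) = (s - 2)*(s - 1)*(s + 2)*(s^2 - 2*s + 1) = (s - 2)*(s - 1)^2*(s + 2)*(s - 1)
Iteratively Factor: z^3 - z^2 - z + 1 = (z - 1)*(z^2 - 1) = (z - 1)*(z + 1)*(z - 1)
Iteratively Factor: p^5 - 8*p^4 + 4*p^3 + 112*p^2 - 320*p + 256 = (p - 4)*(p^4 - 4*p^3 - 12*p^2 + 64*p - 64) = (p - 4)*(p + 4)*(p^3 - 8*p^2 + 20*p - 16) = (p - 4)*(p - 2)*(p + 4)*(p^2 - 6*p + 8) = (p - 4)*(p - 2)^2*(p + 4)*(p - 4)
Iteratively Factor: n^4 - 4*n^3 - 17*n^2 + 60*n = (n + 4)*(n^3 - 8*n^2 + 15*n) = n*(n + 4)*(n^2 - 8*n + 15) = n*(n - 3)*(n + 4)*(n - 5)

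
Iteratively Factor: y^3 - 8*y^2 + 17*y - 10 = (y - 1)*(y^2 - 7*y + 10) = (y - 5)*(y - 1)*(y - 2)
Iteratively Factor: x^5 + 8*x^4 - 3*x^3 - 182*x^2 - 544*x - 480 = (x + 3)*(x^4 + 5*x^3 - 18*x^2 - 128*x - 160) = (x - 5)*(x + 3)*(x^3 + 10*x^2 + 32*x + 32) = (x - 5)*(x + 3)*(x + 4)*(x^2 + 6*x + 8) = (x - 5)*(x + 3)*(x + 4)^2*(x + 2)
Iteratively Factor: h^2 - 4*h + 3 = (h - 1)*(h - 3)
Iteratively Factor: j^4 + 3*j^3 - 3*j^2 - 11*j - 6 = (j - 2)*(j^3 + 5*j^2 + 7*j + 3) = (j - 2)*(j + 3)*(j^2 + 2*j + 1) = (j - 2)*(j + 1)*(j + 3)*(j + 1)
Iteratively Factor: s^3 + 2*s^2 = (s)*(s^2 + 2*s) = s*(s + 2)*(s)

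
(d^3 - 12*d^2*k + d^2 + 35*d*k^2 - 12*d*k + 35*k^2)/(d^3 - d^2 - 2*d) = (d^2 - 12*d*k + 35*k^2)/(d*(d - 2))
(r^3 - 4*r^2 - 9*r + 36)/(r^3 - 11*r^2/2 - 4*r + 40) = 2*(r^2 - 9)/(2*r^2 - 3*r - 20)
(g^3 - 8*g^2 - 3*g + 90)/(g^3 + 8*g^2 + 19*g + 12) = (g^2 - 11*g + 30)/(g^2 + 5*g + 4)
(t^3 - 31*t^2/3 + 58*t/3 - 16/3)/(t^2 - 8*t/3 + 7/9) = 3*(t^2 - 10*t + 16)/(3*t - 7)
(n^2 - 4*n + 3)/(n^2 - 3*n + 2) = (n - 3)/(n - 2)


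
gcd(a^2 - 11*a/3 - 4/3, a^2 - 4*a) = a - 4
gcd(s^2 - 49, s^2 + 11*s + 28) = s + 7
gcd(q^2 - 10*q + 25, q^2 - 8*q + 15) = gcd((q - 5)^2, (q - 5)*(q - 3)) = q - 5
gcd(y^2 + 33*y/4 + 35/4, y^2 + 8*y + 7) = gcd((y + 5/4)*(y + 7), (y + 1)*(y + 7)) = y + 7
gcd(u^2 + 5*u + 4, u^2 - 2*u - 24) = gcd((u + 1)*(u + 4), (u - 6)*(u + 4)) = u + 4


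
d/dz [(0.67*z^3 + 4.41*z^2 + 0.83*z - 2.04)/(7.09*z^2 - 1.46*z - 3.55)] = (4.7503*z^4 - 1.9564*z^3 - 19.4588*z^2 - 2.3838*z - 5.9249)/(50.2681*z^4 - 20.7028*z^3 - 48.2074*z^2 + 10.366*z + 12.6025)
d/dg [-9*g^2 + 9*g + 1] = 9 - 18*g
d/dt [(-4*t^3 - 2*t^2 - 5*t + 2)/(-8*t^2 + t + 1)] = (32*t^4 - 8*t^3 - 54*t^2 + 28*t - 7)/(64*t^4 - 16*t^3 - 15*t^2 + 2*t + 1)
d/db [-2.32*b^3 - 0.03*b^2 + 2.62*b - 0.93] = -6.96*b^2 - 0.06*b + 2.62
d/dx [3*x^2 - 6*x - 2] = 6*x - 6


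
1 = 1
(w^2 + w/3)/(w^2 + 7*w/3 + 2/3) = w/(w + 2)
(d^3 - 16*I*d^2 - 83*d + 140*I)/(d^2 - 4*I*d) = d - 12*I - 35/d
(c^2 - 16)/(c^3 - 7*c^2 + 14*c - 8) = (c + 4)/(c^2 - 3*c + 2)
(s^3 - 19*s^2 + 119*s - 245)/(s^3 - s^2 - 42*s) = (s^2 - 12*s + 35)/(s*(s + 6))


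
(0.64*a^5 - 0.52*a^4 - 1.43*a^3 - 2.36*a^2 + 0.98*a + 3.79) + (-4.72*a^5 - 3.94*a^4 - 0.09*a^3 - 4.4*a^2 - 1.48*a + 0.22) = -4.08*a^5 - 4.46*a^4 - 1.52*a^3 - 6.76*a^2 - 0.5*a + 4.01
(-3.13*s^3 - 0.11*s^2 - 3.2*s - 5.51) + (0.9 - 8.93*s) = -3.13*s^3 - 0.11*s^2 - 12.13*s - 4.61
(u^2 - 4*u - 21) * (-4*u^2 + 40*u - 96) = -4*u^4 + 56*u^3 - 172*u^2 - 456*u + 2016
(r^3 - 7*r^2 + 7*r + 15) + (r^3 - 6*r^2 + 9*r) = 2*r^3 - 13*r^2 + 16*r + 15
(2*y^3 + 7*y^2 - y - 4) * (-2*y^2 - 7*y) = -4*y^5 - 28*y^4 - 47*y^3 + 15*y^2 + 28*y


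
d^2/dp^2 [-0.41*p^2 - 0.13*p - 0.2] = -0.820000000000000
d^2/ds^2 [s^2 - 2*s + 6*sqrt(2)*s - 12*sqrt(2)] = 2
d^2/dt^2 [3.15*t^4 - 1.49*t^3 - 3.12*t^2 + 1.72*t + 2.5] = 37.8*t^2 - 8.94*t - 6.24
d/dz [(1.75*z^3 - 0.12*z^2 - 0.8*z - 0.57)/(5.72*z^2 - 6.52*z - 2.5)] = (10.01*z^4 - 22.82*z^3 - 7.7666*z^2 + 7.1208*z - 1.7164)/(32.7184*z^4 - 74.5888*z^3 + 13.9104*z^2 + 32.6*z + 6.25)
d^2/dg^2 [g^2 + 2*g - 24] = 2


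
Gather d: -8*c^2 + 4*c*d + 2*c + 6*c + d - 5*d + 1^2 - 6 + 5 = -8*c^2 + 8*c + d*(4*c - 4)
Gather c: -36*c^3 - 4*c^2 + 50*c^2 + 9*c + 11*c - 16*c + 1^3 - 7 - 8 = -36*c^3 + 46*c^2 + 4*c - 14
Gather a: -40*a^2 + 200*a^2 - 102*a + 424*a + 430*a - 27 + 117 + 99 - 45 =160*a^2 + 752*a + 144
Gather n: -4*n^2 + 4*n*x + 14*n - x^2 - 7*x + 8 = -4*n^2 + n*(4*x + 14) - x^2 - 7*x + 8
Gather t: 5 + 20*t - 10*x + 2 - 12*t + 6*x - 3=8*t - 4*x + 4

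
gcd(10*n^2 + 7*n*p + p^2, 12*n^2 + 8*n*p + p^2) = 2*n + p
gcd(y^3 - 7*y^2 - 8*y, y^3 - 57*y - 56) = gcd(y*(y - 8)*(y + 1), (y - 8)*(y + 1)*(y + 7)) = y^2 - 7*y - 8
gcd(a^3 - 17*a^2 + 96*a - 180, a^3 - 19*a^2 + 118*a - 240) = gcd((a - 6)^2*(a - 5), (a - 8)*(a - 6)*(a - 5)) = a^2 - 11*a + 30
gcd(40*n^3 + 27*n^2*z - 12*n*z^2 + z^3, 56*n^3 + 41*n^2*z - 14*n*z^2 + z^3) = -8*n^2 - 7*n*z + z^2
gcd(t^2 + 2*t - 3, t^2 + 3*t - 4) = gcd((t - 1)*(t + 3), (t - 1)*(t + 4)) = t - 1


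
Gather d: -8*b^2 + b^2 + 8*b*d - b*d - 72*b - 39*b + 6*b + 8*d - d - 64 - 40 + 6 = -7*b^2 - 105*b + d*(7*b + 7) - 98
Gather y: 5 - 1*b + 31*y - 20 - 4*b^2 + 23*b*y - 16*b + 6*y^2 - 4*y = -4*b^2 - 17*b + 6*y^2 + y*(23*b + 27) - 15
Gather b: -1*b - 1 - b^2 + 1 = -b^2 - b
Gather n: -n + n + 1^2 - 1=0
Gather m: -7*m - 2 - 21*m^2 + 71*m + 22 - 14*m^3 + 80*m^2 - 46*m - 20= -14*m^3 + 59*m^2 + 18*m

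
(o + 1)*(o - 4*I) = o^2 + o - 4*I*o - 4*I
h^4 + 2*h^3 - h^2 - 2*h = h*(h - 1)*(h + 1)*(h + 2)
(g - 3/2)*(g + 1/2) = g^2 - g - 3/4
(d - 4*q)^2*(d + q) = d^3 - 7*d^2*q + 8*d*q^2 + 16*q^3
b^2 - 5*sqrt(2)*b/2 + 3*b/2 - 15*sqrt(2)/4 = (b + 3/2)*(b - 5*sqrt(2)/2)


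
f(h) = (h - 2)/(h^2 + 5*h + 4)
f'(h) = (-2*h - 5)*(h - 2)/(h^2 + 5*h + 4)^2 + 1/(h^2 + 5*h + 4) = (h^2 + 5*h - (h - 2)*(2*h + 5) + 4)/(h^2 + 5*h + 4)^2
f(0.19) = -0.36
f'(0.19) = 0.59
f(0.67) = -0.17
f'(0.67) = 0.27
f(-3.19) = 2.93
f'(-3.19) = -2.84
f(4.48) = 0.05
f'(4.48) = 0.01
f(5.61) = 0.06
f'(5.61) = 0.00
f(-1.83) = 2.13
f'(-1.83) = 1.03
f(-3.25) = 3.11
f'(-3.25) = -3.36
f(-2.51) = 2.00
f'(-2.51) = -0.46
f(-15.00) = -0.11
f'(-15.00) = -0.01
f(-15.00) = -0.11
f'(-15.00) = -0.01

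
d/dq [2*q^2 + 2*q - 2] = 4*q + 2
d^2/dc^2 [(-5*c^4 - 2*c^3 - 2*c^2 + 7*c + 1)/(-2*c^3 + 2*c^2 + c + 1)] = 2*(46*c^6 - 12*c^5 + 141*c^4 + 52*c^3 - 66*c^2 + 36*c + 10)/(8*c^9 - 24*c^8 + 12*c^7 + 4*c^6 + 18*c^5 - 6*c^4 - 7*c^3 - 9*c^2 - 3*c - 1)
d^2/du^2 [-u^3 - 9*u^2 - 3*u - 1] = -6*u - 18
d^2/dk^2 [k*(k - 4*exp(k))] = -4*k*exp(k) - 8*exp(k) + 2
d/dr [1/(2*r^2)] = -1/r^3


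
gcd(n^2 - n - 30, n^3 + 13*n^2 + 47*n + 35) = n + 5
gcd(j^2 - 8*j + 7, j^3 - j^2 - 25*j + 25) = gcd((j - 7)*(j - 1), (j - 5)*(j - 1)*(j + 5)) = j - 1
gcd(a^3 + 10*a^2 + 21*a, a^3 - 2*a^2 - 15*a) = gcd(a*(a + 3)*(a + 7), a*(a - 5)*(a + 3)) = a^2 + 3*a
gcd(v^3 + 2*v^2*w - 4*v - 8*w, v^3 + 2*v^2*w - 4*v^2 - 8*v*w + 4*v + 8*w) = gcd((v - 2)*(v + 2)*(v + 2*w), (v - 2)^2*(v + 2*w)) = v^2 + 2*v*w - 2*v - 4*w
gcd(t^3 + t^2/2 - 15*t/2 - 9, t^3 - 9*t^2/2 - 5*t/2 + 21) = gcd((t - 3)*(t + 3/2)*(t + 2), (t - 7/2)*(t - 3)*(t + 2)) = t^2 - t - 6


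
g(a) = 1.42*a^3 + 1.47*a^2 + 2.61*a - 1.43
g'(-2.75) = 26.74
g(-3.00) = -34.37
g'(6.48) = 200.54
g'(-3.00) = 32.13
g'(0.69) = 6.67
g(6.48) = 463.59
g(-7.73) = -589.65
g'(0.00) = 2.61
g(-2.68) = -25.20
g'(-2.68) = 25.33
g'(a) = 4.26*a^2 + 2.94*a + 2.61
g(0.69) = 1.54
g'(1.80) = 21.70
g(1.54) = 11.26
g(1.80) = 16.31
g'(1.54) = 17.24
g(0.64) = 1.21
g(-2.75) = -27.02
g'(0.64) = 6.24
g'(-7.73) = 234.43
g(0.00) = -1.43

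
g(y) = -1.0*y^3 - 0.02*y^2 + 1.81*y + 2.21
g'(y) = -3.0*y^2 - 0.04*y + 1.81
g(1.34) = 2.19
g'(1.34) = -3.63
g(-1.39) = 2.34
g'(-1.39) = -3.93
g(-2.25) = 9.43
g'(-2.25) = -13.29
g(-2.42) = 11.89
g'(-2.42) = -15.66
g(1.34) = 2.19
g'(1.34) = -3.63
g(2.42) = -7.70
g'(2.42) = -15.86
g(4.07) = -58.17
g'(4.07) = -48.05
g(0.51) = 3.00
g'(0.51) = 1.01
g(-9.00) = 713.30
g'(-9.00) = -240.83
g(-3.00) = 23.60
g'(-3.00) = -25.07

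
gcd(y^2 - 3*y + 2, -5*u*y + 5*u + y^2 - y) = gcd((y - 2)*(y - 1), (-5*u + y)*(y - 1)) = y - 1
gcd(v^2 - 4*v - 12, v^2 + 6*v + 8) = v + 2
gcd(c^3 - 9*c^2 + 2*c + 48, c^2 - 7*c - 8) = c - 8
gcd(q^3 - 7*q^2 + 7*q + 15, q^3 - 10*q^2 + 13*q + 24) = q^2 - 2*q - 3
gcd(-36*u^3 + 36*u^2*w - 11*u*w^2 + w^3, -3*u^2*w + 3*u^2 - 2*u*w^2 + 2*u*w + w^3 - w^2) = 3*u - w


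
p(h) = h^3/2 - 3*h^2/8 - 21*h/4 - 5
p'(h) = 3*h^2/2 - 3*h/4 - 21/4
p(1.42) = -11.78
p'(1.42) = -3.29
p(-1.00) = -0.62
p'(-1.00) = -3.00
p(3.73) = -3.85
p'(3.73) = 12.82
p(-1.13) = -0.27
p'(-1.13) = -2.49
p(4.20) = 3.38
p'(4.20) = 18.06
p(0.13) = -5.69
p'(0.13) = -5.32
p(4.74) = 14.94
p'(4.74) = 24.90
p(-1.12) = -0.29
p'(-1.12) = -2.53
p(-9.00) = -352.62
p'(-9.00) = 123.00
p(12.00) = 742.00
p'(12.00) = 201.75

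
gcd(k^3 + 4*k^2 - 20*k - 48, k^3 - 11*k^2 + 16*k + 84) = k + 2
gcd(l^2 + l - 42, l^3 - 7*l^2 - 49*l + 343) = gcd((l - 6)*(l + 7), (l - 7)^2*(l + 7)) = l + 7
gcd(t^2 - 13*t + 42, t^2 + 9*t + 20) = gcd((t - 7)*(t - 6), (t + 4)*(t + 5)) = 1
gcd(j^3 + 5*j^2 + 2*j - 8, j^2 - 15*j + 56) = 1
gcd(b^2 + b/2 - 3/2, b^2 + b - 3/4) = b + 3/2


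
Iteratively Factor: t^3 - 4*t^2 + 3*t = (t - 1)*(t^2 - 3*t) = t*(t - 1)*(t - 3)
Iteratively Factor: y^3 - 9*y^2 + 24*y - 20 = (y - 2)*(y^2 - 7*y + 10) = (y - 5)*(y - 2)*(y - 2)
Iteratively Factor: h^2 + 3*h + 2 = (h + 1)*(h + 2)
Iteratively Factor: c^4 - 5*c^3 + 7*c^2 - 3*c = (c - 3)*(c^3 - 2*c^2 + c) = (c - 3)*(c - 1)*(c^2 - c) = (c - 3)*(c - 1)^2*(c)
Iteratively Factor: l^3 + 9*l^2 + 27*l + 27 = (l + 3)*(l^2 + 6*l + 9) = (l + 3)^2*(l + 3)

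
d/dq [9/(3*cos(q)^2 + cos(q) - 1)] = 9*(6*cos(q) + 1)*sin(q)/(3*cos(q)^2 + cos(q) - 1)^2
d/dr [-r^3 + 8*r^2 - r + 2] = -3*r^2 + 16*r - 1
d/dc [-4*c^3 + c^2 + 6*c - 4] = -12*c^2 + 2*c + 6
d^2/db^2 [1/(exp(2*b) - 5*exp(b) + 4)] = ((5 - 4*exp(b))*(exp(2*b) - 5*exp(b) + 4) + 2*(2*exp(b) - 5)^2*exp(b))*exp(b)/(exp(2*b) - 5*exp(b) + 4)^3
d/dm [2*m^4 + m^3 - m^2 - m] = 8*m^3 + 3*m^2 - 2*m - 1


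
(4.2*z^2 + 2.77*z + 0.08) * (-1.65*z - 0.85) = -6.93*z^3 - 8.1405*z^2 - 2.4865*z - 0.068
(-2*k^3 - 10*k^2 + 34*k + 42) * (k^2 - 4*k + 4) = -2*k^5 - 2*k^4 + 66*k^3 - 134*k^2 - 32*k + 168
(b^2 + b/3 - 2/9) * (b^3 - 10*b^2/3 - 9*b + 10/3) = b^5 - 3*b^4 - 31*b^3/3 + 29*b^2/27 + 28*b/9 - 20/27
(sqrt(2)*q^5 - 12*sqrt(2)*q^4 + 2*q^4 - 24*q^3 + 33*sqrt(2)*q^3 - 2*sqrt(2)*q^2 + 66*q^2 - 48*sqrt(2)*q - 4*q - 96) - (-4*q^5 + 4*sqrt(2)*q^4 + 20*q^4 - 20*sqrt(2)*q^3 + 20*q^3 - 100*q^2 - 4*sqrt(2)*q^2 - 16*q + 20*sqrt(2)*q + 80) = sqrt(2)*q^5 + 4*q^5 - 16*sqrt(2)*q^4 - 18*q^4 - 44*q^3 + 53*sqrt(2)*q^3 + 2*sqrt(2)*q^2 + 166*q^2 - 68*sqrt(2)*q + 12*q - 176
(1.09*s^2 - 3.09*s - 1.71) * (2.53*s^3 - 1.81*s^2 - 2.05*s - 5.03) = 2.7577*s^5 - 9.7906*s^4 - 0.9679*s^3 + 3.9469*s^2 + 19.0482*s + 8.6013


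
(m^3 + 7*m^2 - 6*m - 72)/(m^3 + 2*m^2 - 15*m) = (m^2 + 10*m + 24)/(m*(m + 5))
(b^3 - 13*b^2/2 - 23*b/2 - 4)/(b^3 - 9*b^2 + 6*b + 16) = (b + 1/2)/(b - 2)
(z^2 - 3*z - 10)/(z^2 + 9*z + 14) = (z - 5)/(z + 7)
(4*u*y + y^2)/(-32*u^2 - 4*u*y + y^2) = y/(-8*u + y)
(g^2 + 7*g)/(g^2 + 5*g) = (g + 7)/(g + 5)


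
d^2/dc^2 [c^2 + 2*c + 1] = 2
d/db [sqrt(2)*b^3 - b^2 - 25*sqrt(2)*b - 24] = 3*sqrt(2)*b^2 - 2*b - 25*sqrt(2)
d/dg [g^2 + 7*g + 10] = 2*g + 7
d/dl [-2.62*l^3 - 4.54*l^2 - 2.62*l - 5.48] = -7.86*l^2 - 9.08*l - 2.62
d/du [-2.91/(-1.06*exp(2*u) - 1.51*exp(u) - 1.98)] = (-6.1692*exp(u) - 4.3941)*exp(u)/(1.06*exp(2*u) + 1.51*exp(u) + 1.98)^2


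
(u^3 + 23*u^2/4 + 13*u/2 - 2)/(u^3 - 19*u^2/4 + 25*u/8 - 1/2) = 2*(u^2 + 6*u + 8)/(2*u^2 - 9*u + 4)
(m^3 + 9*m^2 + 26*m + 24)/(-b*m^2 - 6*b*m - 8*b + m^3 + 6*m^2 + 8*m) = (-m - 3)/(b - m)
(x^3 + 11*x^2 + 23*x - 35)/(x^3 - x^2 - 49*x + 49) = (x + 5)/(x - 7)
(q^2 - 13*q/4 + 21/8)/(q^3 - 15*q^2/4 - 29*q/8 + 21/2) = (4*q - 7)/(4*q^2 - 9*q - 28)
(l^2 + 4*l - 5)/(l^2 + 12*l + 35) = (l - 1)/(l + 7)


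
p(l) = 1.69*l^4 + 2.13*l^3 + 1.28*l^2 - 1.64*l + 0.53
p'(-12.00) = -10793.48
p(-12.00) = 31567.73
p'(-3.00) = -134.33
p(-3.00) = 96.35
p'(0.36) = 0.43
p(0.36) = 0.23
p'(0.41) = 0.95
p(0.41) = 0.27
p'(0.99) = 13.72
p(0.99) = 3.85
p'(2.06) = 89.84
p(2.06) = 51.64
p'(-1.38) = -10.77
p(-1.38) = 5.76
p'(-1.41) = -11.50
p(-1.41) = 6.10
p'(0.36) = 0.43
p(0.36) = 0.23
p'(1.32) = 28.42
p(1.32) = 10.63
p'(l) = 6.76*l^3 + 6.39*l^2 + 2.56*l - 1.64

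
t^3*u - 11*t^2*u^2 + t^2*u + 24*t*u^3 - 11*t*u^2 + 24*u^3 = (t - 8*u)*(t - 3*u)*(t*u + u)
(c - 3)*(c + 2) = c^2 - c - 6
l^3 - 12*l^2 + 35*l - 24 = (l - 8)*(l - 3)*(l - 1)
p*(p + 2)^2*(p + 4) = p^4 + 8*p^3 + 20*p^2 + 16*p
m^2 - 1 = (m - 1)*(m + 1)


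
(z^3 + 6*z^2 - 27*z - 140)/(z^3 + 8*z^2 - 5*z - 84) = (z - 5)/(z - 3)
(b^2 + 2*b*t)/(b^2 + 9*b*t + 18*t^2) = b*(b + 2*t)/(b^2 + 9*b*t + 18*t^2)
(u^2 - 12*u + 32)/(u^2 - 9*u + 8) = (u - 4)/(u - 1)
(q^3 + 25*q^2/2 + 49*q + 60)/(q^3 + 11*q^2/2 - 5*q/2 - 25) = (q^2 + 10*q + 24)/(q^2 + 3*q - 10)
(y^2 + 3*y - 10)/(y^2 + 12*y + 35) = (y - 2)/(y + 7)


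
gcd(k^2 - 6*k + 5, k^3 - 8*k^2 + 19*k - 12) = k - 1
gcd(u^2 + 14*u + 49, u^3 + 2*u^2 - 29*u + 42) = u + 7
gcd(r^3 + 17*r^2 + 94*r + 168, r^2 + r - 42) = r + 7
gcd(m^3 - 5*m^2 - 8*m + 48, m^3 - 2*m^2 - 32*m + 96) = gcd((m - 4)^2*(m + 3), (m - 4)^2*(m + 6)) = m^2 - 8*m + 16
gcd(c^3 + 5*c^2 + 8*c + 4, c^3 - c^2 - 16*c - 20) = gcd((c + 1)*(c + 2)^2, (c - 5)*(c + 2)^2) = c^2 + 4*c + 4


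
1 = 1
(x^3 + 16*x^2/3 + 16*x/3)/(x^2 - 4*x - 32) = x*(3*x + 4)/(3*(x - 8))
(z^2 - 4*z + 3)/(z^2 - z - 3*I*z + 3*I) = (z - 3)/(z - 3*I)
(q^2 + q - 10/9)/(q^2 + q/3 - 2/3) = (q + 5/3)/(q + 1)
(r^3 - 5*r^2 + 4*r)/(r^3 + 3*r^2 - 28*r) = (r - 1)/(r + 7)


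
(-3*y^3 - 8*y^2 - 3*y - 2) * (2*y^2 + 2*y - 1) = -6*y^5 - 22*y^4 - 19*y^3 - 2*y^2 - y + 2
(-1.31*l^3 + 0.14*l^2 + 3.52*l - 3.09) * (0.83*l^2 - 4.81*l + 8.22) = -1.0873*l^5 + 6.4173*l^4 - 8.52*l^3 - 18.3451*l^2 + 43.7973*l - 25.3998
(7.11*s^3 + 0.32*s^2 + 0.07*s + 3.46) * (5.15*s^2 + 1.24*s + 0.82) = 36.6165*s^5 + 10.4644*s^4 + 6.5875*s^3 + 18.1682*s^2 + 4.3478*s + 2.8372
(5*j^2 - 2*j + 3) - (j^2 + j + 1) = 4*j^2 - 3*j + 2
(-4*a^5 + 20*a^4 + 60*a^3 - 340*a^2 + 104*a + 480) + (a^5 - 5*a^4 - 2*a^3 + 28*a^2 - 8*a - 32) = -3*a^5 + 15*a^4 + 58*a^3 - 312*a^2 + 96*a + 448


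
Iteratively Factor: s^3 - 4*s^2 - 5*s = (s + 1)*(s^2 - 5*s) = (s - 5)*(s + 1)*(s)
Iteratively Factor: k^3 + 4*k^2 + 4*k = (k + 2)*(k^2 + 2*k) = k*(k + 2)*(k + 2)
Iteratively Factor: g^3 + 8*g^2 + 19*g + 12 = (g + 3)*(g^2 + 5*g + 4) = (g + 1)*(g + 3)*(g + 4)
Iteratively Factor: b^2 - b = (b)*(b - 1)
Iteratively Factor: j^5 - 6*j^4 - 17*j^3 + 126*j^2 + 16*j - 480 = (j + 2)*(j^4 - 8*j^3 - j^2 + 128*j - 240) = (j - 5)*(j + 2)*(j^3 - 3*j^2 - 16*j + 48) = (j - 5)*(j - 3)*(j + 2)*(j^2 - 16) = (j - 5)*(j - 4)*(j - 3)*(j + 2)*(j + 4)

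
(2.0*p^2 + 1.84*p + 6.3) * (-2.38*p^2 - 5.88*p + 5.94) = -4.76*p^4 - 16.1392*p^3 - 13.9332*p^2 - 26.1144*p + 37.422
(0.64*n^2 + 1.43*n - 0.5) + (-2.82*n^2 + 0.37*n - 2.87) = -2.18*n^2 + 1.8*n - 3.37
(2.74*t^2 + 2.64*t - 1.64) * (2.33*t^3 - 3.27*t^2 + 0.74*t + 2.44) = 6.3842*t^5 - 2.8086*t^4 - 10.4264*t^3 + 14.002*t^2 + 5.228*t - 4.0016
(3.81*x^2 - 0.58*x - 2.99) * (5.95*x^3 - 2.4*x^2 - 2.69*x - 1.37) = 22.6695*x^5 - 12.595*x^4 - 26.6474*x^3 + 3.5165*x^2 + 8.8377*x + 4.0963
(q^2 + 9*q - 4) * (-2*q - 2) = -2*q^3 - 20*q^2 - 10*q + 8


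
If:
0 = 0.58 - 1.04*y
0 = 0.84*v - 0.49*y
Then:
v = 0.33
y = 0.56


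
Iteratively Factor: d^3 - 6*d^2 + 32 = (d - 4)*(d^2 - 2*d - 8) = (d - 4)^2*(d + 2)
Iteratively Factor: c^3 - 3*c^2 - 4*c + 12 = (c - 3)*(c^2 - 4) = (c - 3)*(c + 2)*(c - 2)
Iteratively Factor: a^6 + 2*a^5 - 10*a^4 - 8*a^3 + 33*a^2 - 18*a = (a)*(a^5 + 2*a^4 - 10*a^3 - 8*a^2 + 33*a - 18) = a*(a + 3)*(a^4 - a^3 - 7*a^2 + 13*a - 6) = a*(a - 2)*(a + 3)*(a^3 + a^2 - 5*a + 3) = a*(a - 2)*(a - 1)*(a + 3)*(a^2 + 2*a - 3) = a*(a - 2)*(a - 1)^2*(a + 3)*(a + 3)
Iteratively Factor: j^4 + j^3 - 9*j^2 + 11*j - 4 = (j + 4)*(j^3 - 3*j^2 + 3*j - 1) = (j - 1)*(j + 4)*(j^2 - 2*j + 1) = (j - 1)^2*(j + 4)*(j - 1)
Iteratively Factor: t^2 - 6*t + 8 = (t - 2)*(t - 4)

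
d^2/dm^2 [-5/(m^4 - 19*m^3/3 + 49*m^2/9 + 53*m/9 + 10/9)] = 270*(-30*m^4 + 305*m^3 - 1069*m^2 + 1471*m - 773)/(81*m^10 - 1593*m^9 + 12123*m^8 - 43809*m^7 + 70273*m^6 - 18039*m^5 - 59199*m^4 + 15077*m^3 + 30570*m^2 + 9900*m + 1000)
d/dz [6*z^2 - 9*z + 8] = 12*z - 9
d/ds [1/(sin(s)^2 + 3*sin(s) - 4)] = -(2*sin(s) + 3)*cos(s)/(sin(s)^2 + 3*sin(s) - 4)^2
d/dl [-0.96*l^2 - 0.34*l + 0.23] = -1.92*l - 0.34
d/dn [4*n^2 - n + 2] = 8*n - 1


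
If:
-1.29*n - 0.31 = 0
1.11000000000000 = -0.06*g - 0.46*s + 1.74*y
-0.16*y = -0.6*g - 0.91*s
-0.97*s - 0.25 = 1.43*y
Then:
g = 1.51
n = -0.24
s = -0.92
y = 0.45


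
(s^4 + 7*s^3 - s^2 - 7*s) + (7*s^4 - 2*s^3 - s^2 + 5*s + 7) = 8*s^4 + 5*s^3 - 2*s^2 - 2*s + 7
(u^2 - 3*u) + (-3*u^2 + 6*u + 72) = -2*u^2 + 3*u + 72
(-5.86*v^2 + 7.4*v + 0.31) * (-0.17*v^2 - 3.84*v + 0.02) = 0.9962*v^4 + 21.2444*v^3 - 28.5859*v^2 - 1.0424*v + 0.0062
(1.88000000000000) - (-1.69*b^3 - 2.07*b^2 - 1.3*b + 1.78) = 1.69*b^3 + 2.07*b^2 + 1.3*b + 0.0999999999999999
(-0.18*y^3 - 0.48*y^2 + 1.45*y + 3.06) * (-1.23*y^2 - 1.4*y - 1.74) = 0.2214*y^5 + 0.8424*y^4 - 0.7983*y^3 - 4.9586*y^2 - 6.807*y - 5.3244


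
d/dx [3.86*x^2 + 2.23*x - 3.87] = 7.72*x + 2.23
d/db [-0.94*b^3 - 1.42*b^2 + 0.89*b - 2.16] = -2.82*b^2 - 2.84*b + 0.89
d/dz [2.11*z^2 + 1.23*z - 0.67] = 4.22*z + 1.23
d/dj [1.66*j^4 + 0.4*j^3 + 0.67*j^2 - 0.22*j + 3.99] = 6.64*j^3 + 1.2*j^2 + 1.34*j - 0.22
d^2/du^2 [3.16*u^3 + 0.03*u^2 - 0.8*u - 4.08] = 18.96*u + 0.06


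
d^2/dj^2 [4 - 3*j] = 0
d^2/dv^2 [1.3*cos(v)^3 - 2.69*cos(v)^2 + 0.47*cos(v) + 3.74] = -1.445*cos(v) + 5.38*cos(2*v) - 2.925*cos(3*v)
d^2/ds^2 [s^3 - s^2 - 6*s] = 6*s - 2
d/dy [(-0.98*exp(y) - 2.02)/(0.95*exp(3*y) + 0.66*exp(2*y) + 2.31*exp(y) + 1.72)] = (1.862*exp(3*y) + 6.4038*exp(2*y) + 2.6664*exp(y) + 2.9806)*exp(y)/(0.9025*exp(6*y) + 1.254*exp(5*y) + 4.8246*exp(4*y) + 6.3172*exp(3*y) + 7.6065*exp(2*y) + 7.9464*exp(y) + 2.9584)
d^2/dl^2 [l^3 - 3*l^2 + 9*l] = 6*l - 6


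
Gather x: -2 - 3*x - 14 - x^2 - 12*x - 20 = -x^2 - 15*x - 36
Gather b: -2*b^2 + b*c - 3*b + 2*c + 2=-2*b^2 + b*(c - 3) + 2*c + 2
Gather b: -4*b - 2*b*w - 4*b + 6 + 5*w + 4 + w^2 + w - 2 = b*(-2*w - 8) + w^2 + 6*w + 8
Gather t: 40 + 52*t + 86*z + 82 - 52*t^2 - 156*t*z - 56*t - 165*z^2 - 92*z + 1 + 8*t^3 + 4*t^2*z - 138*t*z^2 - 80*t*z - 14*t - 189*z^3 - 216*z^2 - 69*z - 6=8*t^3 + t^2*(4*z - 52) + t*(-138*z^2 - 236*z - 18) - 189*z^3 - 381*z^2 - 75*z + 117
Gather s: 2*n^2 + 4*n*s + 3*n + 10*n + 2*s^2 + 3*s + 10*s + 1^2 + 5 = 2*n^2 + 13*n + 2*s^2 + s*(4*n + 13) + 6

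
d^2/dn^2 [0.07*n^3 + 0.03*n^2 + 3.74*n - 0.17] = 0.42*n + 0.06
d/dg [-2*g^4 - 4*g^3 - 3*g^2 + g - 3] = -8*g^3 - 12*g^2 - 6*g + 1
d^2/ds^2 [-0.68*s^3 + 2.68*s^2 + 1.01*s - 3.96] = 5.36 - 4.08*s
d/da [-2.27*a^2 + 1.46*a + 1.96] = 1.46 - 4.54*a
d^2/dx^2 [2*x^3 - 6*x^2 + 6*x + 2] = 12*x - 12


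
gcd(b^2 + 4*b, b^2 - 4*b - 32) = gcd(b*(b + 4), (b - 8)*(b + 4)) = b + 4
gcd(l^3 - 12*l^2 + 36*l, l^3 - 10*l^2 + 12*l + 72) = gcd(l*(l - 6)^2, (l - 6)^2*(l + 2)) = l^2 - 12*l + 36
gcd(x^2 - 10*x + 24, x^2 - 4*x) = x - 4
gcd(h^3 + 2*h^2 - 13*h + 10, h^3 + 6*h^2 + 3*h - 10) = h^2 + 4*h - 5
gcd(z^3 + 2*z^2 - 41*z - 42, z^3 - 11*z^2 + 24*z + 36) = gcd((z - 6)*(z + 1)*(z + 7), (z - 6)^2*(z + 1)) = z^2 - 5*z - 6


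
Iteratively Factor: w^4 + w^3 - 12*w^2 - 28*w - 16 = (w + 1)*(w^3 - 12*w - 16) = (w + 1)*(w + 2)*(w^2 - 2*w - 8) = (w - 4)*(w + 1)*(w + 2)*(w + 2)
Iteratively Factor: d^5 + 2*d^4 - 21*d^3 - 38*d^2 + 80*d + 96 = (d - 4)*(d^4 + 6*d^3 + 3*d^2 - 26*d - 24) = (d - 4)*(d - 2)*(d^3 + 8*d^2 + 19*d + 12) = (d - 4)*(d - 2)*(d + 1)*(d^2 + 7*d + 12) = (d - 4)*(d - 2)*(d + 1)*(d + 3)*(d + 4)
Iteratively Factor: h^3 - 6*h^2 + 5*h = (h)*(h^2 - 6*h + 5) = h*(h - 5)*(h - 1)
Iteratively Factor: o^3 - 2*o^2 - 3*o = (o + 1)*(o^2 - 3*o) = (o - 3)*(o + 1)*(o)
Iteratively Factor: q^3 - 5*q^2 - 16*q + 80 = (q - 4)*(q^2 - q - 20) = (q - 5)*(q - 4)*(q + 4)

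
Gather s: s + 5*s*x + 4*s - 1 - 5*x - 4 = s*(5*x + 5) - 5*x - 5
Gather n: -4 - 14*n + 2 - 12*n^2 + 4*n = -12*n^2 - 10*n - 2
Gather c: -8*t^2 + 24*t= -8*t^2 + 24*t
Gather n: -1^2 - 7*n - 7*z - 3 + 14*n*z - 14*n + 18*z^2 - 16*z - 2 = n*(14*z - 21) + 18*z^2 - 23*z - 6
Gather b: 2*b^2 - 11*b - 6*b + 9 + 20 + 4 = 2*b^2 - 17*b + 33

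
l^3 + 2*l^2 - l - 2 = (l - 1)*(l + 1)*(l + 2)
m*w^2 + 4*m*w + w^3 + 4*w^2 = w*(m + w)*(w + 4)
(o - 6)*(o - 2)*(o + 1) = o^3 - 7*o^2 + 4*o + 12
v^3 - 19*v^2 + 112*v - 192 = (v - 8)^2*(v - 3)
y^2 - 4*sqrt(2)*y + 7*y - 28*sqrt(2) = (y + 7)*(y - 4*sqrt(2))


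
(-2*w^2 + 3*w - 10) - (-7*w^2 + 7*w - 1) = 5*w^2 - 4*w - 9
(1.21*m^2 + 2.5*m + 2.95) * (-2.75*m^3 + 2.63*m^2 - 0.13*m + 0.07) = -3.3275*m^5 - 3.6927*m^4 - 1.6948*m^3 + 7.5182*m^2 - 0.2085*m + 0.2065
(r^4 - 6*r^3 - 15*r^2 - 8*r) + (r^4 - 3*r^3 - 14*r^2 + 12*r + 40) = 2*r^4 - 9*r^3 - 29*r^2 + 4*r + 40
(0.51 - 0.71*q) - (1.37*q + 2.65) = -2.08*q - 2.14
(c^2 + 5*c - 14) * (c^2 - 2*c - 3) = c^4 + 3*c^3 - 27*c^2 + 13*c + 42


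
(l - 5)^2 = l^2 - 10*l + 25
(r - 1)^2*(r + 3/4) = r^3 - 5*r^2/4 - r/2 + 3/4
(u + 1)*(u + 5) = u^2 + 6*u + 5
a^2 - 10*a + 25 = (a - 5)^2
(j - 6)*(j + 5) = j^2 - j - 30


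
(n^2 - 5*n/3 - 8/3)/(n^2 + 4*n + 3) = (n - 8/3)/(n + 3)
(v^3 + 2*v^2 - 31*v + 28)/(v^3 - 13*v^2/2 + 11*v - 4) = 2*(v^2 + 6*v - 7)/(2*v^2 - 5*v + 2)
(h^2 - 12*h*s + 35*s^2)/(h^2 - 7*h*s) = (h - 5*s)/h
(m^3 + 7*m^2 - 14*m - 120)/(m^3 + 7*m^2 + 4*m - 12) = (m^2 + m - 20)/(m^2 + m - 2)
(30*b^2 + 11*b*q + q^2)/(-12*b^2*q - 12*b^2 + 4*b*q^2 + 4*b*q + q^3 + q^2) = (5*b + q)/(-2*b*q - 2*b + q^2 + q)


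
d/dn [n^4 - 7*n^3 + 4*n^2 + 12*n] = 4*n^3 - 21*n^2 + 8*n + 12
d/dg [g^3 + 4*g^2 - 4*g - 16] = 3*g^2 + 8*g - 4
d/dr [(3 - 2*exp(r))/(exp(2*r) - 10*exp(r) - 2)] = 2*((exp(r) - 5)*(2*exp(r) - 3) - exp(2*r) + 10*exp(r) + 2)*exp(r)/(-exp(2*r) + 10*exp(r) + 2)^2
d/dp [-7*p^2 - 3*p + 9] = -14*p - 3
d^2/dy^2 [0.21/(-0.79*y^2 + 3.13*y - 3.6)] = (0.262122*y^2 - 1.038534*y - 0.21*(1.58*y - 3.13)*(3.16*y - 6.26) + 1.19448)/(0.79*y^2 - 3.13*y + 3.6)^3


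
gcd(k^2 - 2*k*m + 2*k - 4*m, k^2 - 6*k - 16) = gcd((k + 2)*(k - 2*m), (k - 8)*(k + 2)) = k + 2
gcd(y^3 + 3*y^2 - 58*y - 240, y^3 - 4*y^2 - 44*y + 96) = y^2 - 2*y - 48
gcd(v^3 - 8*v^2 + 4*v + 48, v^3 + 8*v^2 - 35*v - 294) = v - 6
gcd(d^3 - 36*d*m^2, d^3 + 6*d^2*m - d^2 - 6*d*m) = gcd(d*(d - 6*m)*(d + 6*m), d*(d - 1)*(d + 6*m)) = d^2 + 6*d*m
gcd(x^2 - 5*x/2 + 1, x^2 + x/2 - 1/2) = x - 1/2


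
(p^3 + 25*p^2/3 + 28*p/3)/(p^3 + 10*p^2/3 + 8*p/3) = (p + 7)/(p + 2)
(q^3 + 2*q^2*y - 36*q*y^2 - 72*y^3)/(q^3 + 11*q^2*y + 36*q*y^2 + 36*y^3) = (q - 6*y)/(q + 3*y)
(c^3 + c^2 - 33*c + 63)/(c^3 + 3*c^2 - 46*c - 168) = (c^3 + c^2 - 33*c + 63)/(c^3 + 3*c^2 - 46*c - 168)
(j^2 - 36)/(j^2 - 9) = (j^2 - 36)/(j^2 - 9)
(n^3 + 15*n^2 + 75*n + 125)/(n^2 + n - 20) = (n^2 + 10*n + 25)/(n - 4)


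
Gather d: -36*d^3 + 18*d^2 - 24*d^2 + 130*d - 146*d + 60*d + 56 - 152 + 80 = -36*d^3 - 6*d^2 + 44*d - 16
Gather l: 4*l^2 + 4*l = 4*l^2 + 4*l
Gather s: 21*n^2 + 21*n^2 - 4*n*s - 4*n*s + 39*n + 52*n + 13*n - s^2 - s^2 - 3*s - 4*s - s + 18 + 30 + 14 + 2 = 42*n^2 + 104*n - 2*s^2 + s*(-8*n - 8) + 64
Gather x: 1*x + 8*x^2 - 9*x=8*x^2 - 8*x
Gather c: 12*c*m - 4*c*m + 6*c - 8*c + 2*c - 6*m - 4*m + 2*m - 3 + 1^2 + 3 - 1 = 8*c*m - 8*m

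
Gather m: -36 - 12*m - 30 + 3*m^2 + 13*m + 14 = 3*m^2 + m - 52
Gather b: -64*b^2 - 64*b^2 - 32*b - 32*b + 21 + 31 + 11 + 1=-128*b^2 - 64*b + 64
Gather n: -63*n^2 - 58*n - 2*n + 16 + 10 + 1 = -63*n^2 - 60*n + 27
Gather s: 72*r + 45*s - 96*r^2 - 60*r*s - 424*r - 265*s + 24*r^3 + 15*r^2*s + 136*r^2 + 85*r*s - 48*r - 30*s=24*r^3 + 40*r^2 - 400*r + s*(15*r^2 + 25*r - 250)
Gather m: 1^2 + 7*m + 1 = 7*m + 2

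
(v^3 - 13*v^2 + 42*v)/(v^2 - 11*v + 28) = v*(v - 6)/(v - 4)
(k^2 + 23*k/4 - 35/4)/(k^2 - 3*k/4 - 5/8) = 2*(k + 7)/(2*k + 1)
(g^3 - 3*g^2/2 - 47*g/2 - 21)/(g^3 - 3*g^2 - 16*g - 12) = (g + 7/2)/(g + 2)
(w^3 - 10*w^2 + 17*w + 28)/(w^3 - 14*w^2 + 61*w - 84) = (w + 1)/(w - 3)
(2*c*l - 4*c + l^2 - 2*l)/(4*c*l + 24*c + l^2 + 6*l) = (2*c*l - 4*c + l^2 - 2*l)/(4*c*l + 24*c + l^2 + 6*l)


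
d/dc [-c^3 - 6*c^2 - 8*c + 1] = -3*c^2 - 12*c - 8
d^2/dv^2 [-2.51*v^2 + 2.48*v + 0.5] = -5.02000000000000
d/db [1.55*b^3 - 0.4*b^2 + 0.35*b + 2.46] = 4.65*b^2 - 0.8*b + 0.35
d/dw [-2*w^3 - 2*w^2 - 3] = 2*w*(-3*w - 2)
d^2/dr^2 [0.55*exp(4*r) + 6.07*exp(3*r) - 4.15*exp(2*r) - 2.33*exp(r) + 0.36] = (8.8*exp(3*r) + 54.63*exp(2*r) - 16.6*exp(r) - 2.33)*exp(r)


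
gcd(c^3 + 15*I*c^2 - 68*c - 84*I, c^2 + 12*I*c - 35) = c + 7*I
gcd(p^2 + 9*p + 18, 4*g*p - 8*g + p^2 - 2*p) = 1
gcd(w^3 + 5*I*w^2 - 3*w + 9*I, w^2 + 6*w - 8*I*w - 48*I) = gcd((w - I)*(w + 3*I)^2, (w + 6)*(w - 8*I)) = 1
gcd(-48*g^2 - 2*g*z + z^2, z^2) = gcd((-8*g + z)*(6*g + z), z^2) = 1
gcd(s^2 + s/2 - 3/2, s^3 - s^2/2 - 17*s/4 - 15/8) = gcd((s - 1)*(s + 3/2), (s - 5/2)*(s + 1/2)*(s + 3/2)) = s + 3/2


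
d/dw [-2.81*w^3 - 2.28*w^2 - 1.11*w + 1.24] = -8.43*w^2 - 4.56*w - 1.11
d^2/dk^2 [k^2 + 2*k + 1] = 2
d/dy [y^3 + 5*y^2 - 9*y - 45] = 3*y^2 + 10*y - 9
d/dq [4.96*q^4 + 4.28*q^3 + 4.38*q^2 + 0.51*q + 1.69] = 19.84*q^3 + 12.84*q^2 + 8.76*q + 0.51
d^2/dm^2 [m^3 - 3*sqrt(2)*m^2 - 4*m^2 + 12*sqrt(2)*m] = 6*m - 6*sqrt(2) - 8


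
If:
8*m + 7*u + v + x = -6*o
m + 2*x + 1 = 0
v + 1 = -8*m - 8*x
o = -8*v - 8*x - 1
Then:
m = -2*x - 1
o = -72*x - 57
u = 439*x/7 + 49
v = 8*x + 7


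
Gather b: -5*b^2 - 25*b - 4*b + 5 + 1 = -5*b^2 - 29*b + 6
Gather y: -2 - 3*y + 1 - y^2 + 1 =-y^2 - 3*y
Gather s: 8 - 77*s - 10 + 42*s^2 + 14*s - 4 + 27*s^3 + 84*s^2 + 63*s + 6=27*s^3 + 126*s^2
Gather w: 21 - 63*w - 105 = -63*w - 84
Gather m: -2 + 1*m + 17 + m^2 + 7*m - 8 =m^2 + 8*m + 7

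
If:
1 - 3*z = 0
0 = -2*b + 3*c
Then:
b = 3*c/2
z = 1/3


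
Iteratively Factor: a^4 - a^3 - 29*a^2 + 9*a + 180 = (a - 3)*(a^3 + 2*a^2 - 23*a - 60) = (a - 5)*(a - 3)*(a^2 + 7*a + 12) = (a - 5)*(a - 3)*(a + 4)*(a + 3)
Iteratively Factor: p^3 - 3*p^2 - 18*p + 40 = (p - 5)*(p^2 + 2*p - 8) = (p - 5)*(p + 4)*(p - 2)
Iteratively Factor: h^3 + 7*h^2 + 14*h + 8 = (h + 4)*(h^2 + 3*h + 2) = (h + 1)*(h + 4)*(h + 2)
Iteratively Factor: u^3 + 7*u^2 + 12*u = (u)*(u^2 + 7*u + 12) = u*(u + 4)*(u + 3)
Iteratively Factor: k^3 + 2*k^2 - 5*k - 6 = (k + 3)*(k^2 - k - 2) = (k + 1)*(k + 3)*(k - 2)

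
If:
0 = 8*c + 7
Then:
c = -7/8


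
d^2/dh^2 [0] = 0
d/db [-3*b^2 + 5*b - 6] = 5 - 6*b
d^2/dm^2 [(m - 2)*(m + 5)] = 2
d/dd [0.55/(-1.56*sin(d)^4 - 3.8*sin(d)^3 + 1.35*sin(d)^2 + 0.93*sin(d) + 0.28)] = (3.432*sin(d)^3 + 6.27*sin(d)^2 - 1.485*sin(d) - 0.5115)*cos(d)/(-1.56*sin(d)^4 - 3.8*sin(d)^3 + 1.35*sin(d)^2 + 0.93*sin(d) + 0.28)^2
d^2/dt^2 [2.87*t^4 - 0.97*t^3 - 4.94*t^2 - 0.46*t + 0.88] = 34.44*t^2 - 5.82*t - 9.88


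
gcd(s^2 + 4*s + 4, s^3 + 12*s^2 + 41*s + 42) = s + 2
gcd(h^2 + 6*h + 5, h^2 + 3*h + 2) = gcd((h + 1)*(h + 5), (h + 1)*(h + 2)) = h + 1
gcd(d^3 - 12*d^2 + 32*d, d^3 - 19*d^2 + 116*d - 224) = d^2 - 12*d + 32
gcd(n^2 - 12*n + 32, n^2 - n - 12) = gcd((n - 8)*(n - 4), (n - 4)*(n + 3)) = n - 4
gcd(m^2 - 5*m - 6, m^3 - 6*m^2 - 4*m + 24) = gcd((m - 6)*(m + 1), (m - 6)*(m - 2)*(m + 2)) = m - 6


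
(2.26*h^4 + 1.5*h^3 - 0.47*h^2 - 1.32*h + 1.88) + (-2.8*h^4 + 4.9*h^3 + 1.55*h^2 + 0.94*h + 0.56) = -0.54*h^4 + 6.4*h^3 + 1.08*h^2 - 0.38*h + 2.44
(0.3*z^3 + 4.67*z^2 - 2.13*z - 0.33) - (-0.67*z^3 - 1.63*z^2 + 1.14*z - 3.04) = 0.97*z^3 + 6.3*z^2 - 3.27*z + 2.71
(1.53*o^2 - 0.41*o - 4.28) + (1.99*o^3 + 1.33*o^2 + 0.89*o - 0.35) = 1.99*o^3 + 2.86*o^2 + 0.48*o - 4.63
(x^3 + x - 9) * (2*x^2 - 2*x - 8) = 2*x^5 - 2*x^4 - 6*x^3 - 20*x^2 + 10*x + 72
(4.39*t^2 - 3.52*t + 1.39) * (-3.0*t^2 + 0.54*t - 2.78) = -13.17*t^4 + 12.9306*t^3 - 18.275*t^2 + 10.5362*t - 3.8642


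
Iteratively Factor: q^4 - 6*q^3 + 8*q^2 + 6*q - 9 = (q - 3)*(q^3 - 3*q^2 - q + 3) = (q - 3)*(q - 1)*(q^2 - 2*q - 3) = (q - 3)*(q - 1)*(q + 1)*(q - 3)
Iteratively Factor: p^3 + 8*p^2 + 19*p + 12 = (p + 3)*(p^2 + 5*p + 4) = (p + 3)*(p + 4)*(p + 1)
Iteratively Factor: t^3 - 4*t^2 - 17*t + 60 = (t + 4)*(t^2 - 8*t + 15) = (t - 3)*(t + 4)*(t - 5)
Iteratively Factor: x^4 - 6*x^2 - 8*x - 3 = (x + 1)*(x^3 - x^2 - 5*x - 3) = (x + 1)^2*(x^2 - 2*x - 3) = (x + 1)^3*(x - 3)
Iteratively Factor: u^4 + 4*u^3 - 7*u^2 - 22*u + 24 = (u + 4)*(u^3 - 7*u + 6) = (u + 3)*(u + 4)*(u^2 - 3*u + 2) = (u - 1)*(u + 3)*(u + 4)*(u - 2)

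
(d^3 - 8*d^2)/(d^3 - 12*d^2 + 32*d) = d/(d - 4)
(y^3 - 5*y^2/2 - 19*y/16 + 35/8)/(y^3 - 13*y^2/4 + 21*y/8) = (4*y^2 - 3*y - 10)/(2*y*(2*y - 3))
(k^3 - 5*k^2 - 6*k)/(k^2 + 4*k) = (k^2 - 5*k - 6)/(k + 4)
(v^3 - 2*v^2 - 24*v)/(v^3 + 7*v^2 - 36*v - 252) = v*(v + 4)/(v^2 + 13*v + 42)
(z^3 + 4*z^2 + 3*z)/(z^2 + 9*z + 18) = z*(z + 1)/(z + 6)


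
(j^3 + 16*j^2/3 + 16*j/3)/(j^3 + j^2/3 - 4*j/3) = (j + 4)/(j - 1)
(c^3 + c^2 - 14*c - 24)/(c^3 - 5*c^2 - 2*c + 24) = (c + 3)/(c - 3)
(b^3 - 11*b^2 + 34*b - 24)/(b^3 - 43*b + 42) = (b - 4)/(b + 7)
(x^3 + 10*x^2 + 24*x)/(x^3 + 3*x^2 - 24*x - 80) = x*(x + 6)/(x^2 - x - 20)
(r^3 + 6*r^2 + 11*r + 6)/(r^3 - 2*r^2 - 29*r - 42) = (r + 1)/(r - 7)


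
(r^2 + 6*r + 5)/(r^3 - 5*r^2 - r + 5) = (r + 5)/(r^2 - 6*r + 5)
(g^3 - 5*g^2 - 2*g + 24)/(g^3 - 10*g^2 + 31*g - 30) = (g^2 - 2*g - 8)/(g^2 - 7*g + 10)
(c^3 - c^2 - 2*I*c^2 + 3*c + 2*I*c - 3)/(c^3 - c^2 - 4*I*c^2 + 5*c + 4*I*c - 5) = (c - 3*I)/(c - 5*I)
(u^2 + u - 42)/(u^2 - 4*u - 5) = (-u^2 - u + 42)/(-u^2 + 4*u + 5)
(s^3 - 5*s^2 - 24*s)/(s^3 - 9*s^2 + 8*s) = (s + 3)/(s - 1)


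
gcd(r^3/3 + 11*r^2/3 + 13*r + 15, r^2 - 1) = 1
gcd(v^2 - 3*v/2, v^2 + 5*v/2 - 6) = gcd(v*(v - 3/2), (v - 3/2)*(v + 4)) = v - 3/2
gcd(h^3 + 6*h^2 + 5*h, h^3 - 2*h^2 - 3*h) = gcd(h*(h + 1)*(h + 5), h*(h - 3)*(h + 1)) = h^2 + h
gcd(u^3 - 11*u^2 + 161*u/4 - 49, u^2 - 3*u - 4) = u - 4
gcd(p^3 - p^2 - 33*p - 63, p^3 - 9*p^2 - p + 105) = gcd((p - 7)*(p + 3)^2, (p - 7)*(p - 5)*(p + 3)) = p^2 - 4*p - 21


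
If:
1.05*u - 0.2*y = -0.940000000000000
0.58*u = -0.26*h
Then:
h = 1.9970695970696 - 0.424908424908425*y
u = 0.19047619047619*y - 0.895238095238095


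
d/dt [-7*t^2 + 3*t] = 3 - 14*t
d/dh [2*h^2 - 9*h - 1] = 4*h - 9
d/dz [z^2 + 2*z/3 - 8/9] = 2*z + 2/3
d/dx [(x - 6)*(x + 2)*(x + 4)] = 3*x^2 - 28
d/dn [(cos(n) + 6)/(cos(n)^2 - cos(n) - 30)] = (cos(n)^2 + 12*cos(n) + 24)*sin(n)/(sin(n)^2 + cos(n) + 29)^2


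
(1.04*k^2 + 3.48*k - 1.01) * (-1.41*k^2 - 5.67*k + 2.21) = -1.4664*k^4 - 10.8036*k^3 - 16.0091*k^2 + 13.4175*k - 2.2321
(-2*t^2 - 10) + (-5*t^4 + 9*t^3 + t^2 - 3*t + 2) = -5*t^4 + 9*t^3 - t^2 - 3*t - 8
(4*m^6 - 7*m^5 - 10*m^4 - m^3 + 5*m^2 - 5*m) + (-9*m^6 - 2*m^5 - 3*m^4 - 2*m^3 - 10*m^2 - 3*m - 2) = -5*m^6 - 9*m^5 - 13*m^4 - 3*m^3 - 5*m^2 - 8*m - 2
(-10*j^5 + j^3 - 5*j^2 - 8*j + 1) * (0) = 0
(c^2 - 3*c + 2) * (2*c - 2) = 2*c^3 - 8*c^2 + 10*c - 4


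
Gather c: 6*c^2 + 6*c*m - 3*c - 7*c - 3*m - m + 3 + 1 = 6*c^2 + c*(6*m - 10) - 4*m + 4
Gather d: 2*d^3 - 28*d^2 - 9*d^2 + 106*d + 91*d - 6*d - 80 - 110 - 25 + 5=2*d^3 - 37*d^2 + 191*d - 210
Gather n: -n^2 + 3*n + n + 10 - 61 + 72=-n^2 + 4*n + 21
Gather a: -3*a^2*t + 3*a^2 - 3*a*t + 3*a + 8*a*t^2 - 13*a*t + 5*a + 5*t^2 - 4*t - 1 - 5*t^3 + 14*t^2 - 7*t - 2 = a^2*(3 - 3*t) + a*(8*t^2 - 16*t + 8) - 5*t^3 + 19*t^2 - 11*t - 3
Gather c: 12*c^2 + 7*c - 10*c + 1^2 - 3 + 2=12*c^2 - 3*c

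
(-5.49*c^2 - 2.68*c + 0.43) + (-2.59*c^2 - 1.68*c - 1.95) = -8.08*c^2 - 4.36*c - 1.52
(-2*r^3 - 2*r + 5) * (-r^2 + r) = 2*r^5 - 2*r^4 + 2*r^3 - 7*r^2 + 5*r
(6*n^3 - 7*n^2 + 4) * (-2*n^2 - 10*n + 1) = -12*n^5 - 46*n^4 + 76*n^3 - 15*n^2 - 40*n + 4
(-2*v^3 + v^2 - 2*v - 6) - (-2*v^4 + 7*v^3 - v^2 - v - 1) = 2*v^4 - 9*v^3 + 2*v^2 - v - 5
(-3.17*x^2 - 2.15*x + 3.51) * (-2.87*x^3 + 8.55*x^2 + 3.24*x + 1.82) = 9.0979*x^5 - 20.933*x^4 - 38.727*x^3 + 17.2751*x^2 + 7.4594*x + 6.3882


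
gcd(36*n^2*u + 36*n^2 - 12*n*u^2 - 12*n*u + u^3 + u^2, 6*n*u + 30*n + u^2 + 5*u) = 1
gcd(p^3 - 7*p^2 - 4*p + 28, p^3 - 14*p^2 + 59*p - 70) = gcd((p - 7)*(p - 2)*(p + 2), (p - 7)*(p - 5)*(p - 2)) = p^2 - 9*p + 14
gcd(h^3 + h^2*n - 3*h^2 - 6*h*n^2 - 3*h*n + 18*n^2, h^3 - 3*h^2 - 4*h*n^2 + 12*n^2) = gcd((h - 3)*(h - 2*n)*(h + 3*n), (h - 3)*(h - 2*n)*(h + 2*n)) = h^2 - 2*h*n - 3*h + 6*n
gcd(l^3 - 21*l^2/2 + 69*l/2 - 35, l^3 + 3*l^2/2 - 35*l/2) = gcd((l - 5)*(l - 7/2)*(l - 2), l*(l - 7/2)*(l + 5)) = l - 7/2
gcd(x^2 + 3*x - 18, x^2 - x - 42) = x + 6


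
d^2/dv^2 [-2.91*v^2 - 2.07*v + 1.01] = -5.82000000000000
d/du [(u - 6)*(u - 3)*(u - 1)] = 3*u^2 - 20*u + 27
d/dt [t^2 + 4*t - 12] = 2*t + 4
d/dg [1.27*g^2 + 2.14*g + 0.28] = 2.54*g + 2.14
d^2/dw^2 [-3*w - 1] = 0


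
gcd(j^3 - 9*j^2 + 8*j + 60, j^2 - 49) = 1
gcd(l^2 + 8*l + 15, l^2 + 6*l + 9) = l + 3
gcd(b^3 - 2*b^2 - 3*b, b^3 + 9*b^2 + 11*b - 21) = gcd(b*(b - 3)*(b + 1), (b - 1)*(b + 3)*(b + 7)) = 1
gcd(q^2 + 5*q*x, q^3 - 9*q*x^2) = q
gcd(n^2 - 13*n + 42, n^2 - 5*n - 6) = n - 6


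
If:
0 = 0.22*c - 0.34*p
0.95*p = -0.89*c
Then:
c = 0.00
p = 0.00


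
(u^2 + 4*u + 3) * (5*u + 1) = 5*u^3 + 21*u^2 + 19*u + 3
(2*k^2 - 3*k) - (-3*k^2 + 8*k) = 5*k^2 - 11*k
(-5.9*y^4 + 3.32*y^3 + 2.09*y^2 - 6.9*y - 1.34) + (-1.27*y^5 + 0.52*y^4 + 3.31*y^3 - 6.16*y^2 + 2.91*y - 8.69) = -1.27*y^5 - 5.38*y^4 + 6.63*y^3 - 4.07*y^2 - 3.99*y - 10.03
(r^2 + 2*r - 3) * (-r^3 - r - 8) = -r^5 - 2*r^4 + 2*r^3 - 10*r^2 - 13*r + 24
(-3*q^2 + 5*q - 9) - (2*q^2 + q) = -5*q^2 + 4*q - 9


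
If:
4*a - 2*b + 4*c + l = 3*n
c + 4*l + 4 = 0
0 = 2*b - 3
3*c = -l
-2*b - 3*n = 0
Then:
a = -1/11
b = 3/2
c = 4/11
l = -12/11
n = -1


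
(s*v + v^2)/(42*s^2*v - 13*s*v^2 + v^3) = (s + v)/(42*s^2 - 13*s*v + v^2)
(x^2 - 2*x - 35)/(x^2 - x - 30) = (x - 7)/(x - 6)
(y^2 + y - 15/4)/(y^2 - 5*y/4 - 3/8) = 2*(2*y + 5)/(4*y + 1)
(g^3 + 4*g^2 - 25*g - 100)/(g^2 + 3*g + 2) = (g^3 + 4*g^2 - 25*g - 100)/(g^2 + 3*g + 2)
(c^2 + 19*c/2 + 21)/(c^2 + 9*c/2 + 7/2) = (c + 6)/(c + 1)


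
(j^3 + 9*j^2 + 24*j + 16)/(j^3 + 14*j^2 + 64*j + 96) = (j + 1)/(j + 6)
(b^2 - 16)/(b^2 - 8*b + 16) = (b + 4)/(b - 4)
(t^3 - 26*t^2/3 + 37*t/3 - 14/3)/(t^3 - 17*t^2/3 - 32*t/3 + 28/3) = (t - 1)/(t + 2)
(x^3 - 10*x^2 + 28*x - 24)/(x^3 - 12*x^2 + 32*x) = (x^3 - 10*x^2 + 28*x - 24)/(x*(x^2 - 12*x + 32))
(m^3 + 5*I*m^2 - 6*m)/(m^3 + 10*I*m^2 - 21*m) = (m + 2*I)/(m + 7*I)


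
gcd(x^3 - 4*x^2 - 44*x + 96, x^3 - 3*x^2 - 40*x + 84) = x^2 + 4*x - 12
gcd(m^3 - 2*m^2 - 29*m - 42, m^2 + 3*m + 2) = m + 2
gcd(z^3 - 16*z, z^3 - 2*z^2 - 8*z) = z^2 - 4*z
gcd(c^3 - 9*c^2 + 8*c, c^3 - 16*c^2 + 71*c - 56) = c^2 - 9*c + 8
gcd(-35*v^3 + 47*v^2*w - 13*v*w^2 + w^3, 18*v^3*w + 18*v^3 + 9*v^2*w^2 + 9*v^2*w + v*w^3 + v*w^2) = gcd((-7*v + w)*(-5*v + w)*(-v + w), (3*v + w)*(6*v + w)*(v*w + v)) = 1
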